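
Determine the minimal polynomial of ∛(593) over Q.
m_α(x) = x^3 - 593

α satisfies α^3 = 593, so x^3 - 593 annihilates α. By the rational root test, a rational root p/q (in lowest terms) of x^3 - 593 would satisfy p^3 = 593 q^3, forcing q = 1 and p^3 = 593; but 593 is not a perfect cube, contradiction. A monic cubic over Q with no rational root is irreducible (any nontrivial factorization would include a linear factor). Hence x^3 - 593 is the minimal polynomial of α, and in particular [Q(α):Q] = 3.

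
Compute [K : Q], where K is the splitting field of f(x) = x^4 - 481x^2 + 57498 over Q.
[K : Q] = 4

Solving the quadratic in x^2: x^2 = (481 ± √(481^2 - 4·57498))/2 = (481 ± √1369)/2 = (481 ± 37)/2, giving x^2 = 222 or x^2 = 259. So f(x) = (x^2 - 222)(x^2 - 259) and the roots of f are ±√222, ±√259. Hence the splitting field is K = Q(√222, √259). Since 222 and 259 are distinct squarefree integers > 1, their product 57498 is not a perfect square, so √259 ∉ Q(√222). By the tower law [K:Q] = [Q(√222,√259):Q(√222)] · [Q(√222):Q] = 2 · 2 = 4.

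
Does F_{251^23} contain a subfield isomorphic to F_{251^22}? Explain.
No: F_{251^22} is not a subfield of F_{251^23}

F_{p^m} embeds in F_{p^n} iff m | n. Here 22 ∤ 23 (since 23 = 1·22 + 1 with remainder 1 ≠ 0), so F_{251^22} is not a subfield of F_{251^23}. Equivalently: if it were, the tower law would give 22 = [F_{251^22}:F_251] dividing [F_{251^23}:F_251] = 23, contradiction.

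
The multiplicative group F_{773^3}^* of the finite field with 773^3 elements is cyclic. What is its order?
|F_{773^3}^*| = 461889916

F_{773^3} has 773^3 = 461889917 elements; its multiplicative group consists of all nonzero elements, so |F_{773^3}^*| = 461889917 - 1 = 461889916. (It is cyclic since any finite subgroup of the multiplicative group of a field is cyclic.)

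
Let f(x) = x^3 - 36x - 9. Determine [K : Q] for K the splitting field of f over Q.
[K : Q] = 6

By the rational root test, any rational root of the monic integer polynomial f(x) = x^3 - 36x - 9 must be an integer dividing the constant term -9, i.e. one of ±{1, 3, 9}. Evaluating: f(1) = -44, f(-1) = 26, f(3) = -90, f(-3) = 72, f(9) = 396, f(-9) = -414; none is 0, so f has no rational root and is therefore irreducible over Q (a cubic with no linear factor over a field is irreducible). For an irreducible cubic, the Galois group is A_3 or S_3 according as the discriminant disc(f) = -4a^3 - 27b^2 = -4·(-36)^3 - 27·(-9)^2 = 184437 is or is not a square in Q. Here disc(f) = 184437 is not a perfect square in Q, so the Galois group of f over Q is not contained in A_3 and must be all of S_3. The splitting field has degree |S_3| = 6 over Q, so [K : Q] = 6.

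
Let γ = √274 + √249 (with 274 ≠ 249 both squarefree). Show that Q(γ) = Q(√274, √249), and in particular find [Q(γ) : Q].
[Q(γ) : Q] = 4 (equivalently, Q(γ) = Q(√274, √249))

Obviously Q(γ) ⊆ Q(√274, √249), and [Q(√274, √249):Q] = 4 (since 274, 249 are distinct squarefree integers > 1 with 68226 not a perfect square). To show equality we compute the minimal polynomial of γ. From γ = √274 + √249: γ^2 = 274 + 2√(68226) + 249 = 523 + 2√(68226), so γ^2 - 523 = 2√(68226); squaring, (γ^2 - 523)^2 = 4·68226, i.e. γ^4 - 1046γ^2 + 273529 - 272904 = 0, i.e. γ^4 - 1046γ^2 + 625 = 0. So γ is a root of x^4 - 1046x^2 + 625. This polynomial is irreducible over Q: it has no rational root (each ±√274 ± √249 is irrational), and any factorization into two quadratics over Q would force √(68226) ∈ Q (pairing opposite roots) or √274, √249 ∈ Q (other pairings), all impossible. Hence [Q(γ):Q] = 4 = [Q(√274, √249):Q], so Q(γ) = Q(√274, √249).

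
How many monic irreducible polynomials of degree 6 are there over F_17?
There are 4022064 monic irreducible polynomials of degree 6 over F_17

Each element of F_{17^6} that lies in no proper subfield is a root of exactly one monic irreducible of degree 6 over F_17, and each such polynomial has 6 distinct roots in F_{17^6}. By Möbius inversion the count is N_17(6) = (1/6) Σ_{d|6} μ(6/d) · 17^d = (1/6)(μ(6)·17^1 + μ(3)·17^2 + μ(2)·17^3 + μ(1)·17^6) = 24132384/6 = 4022064.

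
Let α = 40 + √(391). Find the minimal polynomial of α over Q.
m_α(x) = x^2 - 80x + 1209

From α - 40 = √(391), squaring gives (α - 40)^2 = 391, i.e. α^2 - 80α + 1600 = 391, so α^2 - 80α + 1209 = 0. The discriminant of x^2 - 80x + 1209 is (-80)^2 - 4·(1209) = 6400 - 4836 = 1564, and 4·(391) is not a perfect square in Q since 391 is squarefree and ≠ 1. Hence x^2 - 80x + 1209 is irreducible over Q and is the minimal polynomial of α.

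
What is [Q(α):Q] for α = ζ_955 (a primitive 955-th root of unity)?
[Q(α):Q] = 760

The minimal polynomial of ζ_955 over Q is the 955-th cyclotomic polynomial Φ_955(x), which is irreducible over Q and has degree φ(955) = 760. Hence [Q(α):Q] = φ(955) = 760.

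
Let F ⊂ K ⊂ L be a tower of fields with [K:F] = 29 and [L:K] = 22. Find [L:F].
[L:F] = 638

The tower law says that for any tower of field extensions F ⊂ K ⊂ L with finite degrees, [L:F] = [L:K] · [K:F]. Here this gives [L:F] = 22 · 29 = 638.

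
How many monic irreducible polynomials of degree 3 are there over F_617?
There are 78294832 monic irreducible polynomials of degree 3 over F_617

Each element of F_{617^3} that lies in no proper subfield is a root of exactly one monic irreducible of degree 3 over F_617, and each such polynomial has 3 distinct roots in F_{617^3}. By Möbius inversion the count is N_617(3) = (1/3) Σ_{d|3} μ(3/d) · 617^d = (1/3)(μ(3)·617^1 + μ(1)·617^3) = 234884496/3 = 78294832.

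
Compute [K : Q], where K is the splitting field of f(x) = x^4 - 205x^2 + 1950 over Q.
[K : Q] = 4

Solving the quadratic in x^2: x^2 = (205 ± √(205^2 - 4·1950))/2 = (205 ± √34225)/2 = (205 ± 185)/2, giving x^2 = 195 or x^2 = 10. So f(x) = (x^2 - 195)(x^2 - 10) and the roots of f are ±√195, ±√10. Hence the splitting field is K = Q(√195, √10). Since 195 and 10 are distinct squarefree integers > 1, their product 1950 is not a perfect square, so √10 ∉ Q(√195). By the tower law [K:Q] = [Q(√195,√10):Q(√195)] · [Q(√195):Q] = 2 · 2 = 4.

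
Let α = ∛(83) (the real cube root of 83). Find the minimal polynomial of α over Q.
m_α(x) = x^3 - 83

α satisfies α^3 = 83, so x^3 - 83 annihilates α. By the rational root test, a rational root p/q (in lowest terms) of x^3 - 83 would satisfy p^3 = 83 q^3, forcing q = 1 and p^3 = 83; but 83 is not a perfect cube, contradiction. A monic cubic over Q with no rational root is irreducible (any nontrivial factorization would include a linear factor). Hence x^3 - 83 is the minimal polynomial of α, and in particular [Q(α):Q] = 3.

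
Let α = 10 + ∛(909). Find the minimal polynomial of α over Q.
m_α(x) = x^3 - 30x^2 + 300x - 1909

Set β = α - 10 = ∛(909), so β^3 = 909. Then (α - 10)^3 - 909 = 0, i.e. α is a root of g(x) = (x - 10)^3 - 909 = x^3 - 30x^2 + 300x - 1909. Since g(x) = h(x - 10) where h(x) = x^3 - 909, and h is irreducible over Q (because 909 is not a perfect cube, so h has no rational root, and a monic cubic with no rational root is irreducible), g is also irreducible (irreducibility is preserved under the substitution x → x - 10). Hence m_α(x) = x^3 - 30x^2 + 300x - 1909.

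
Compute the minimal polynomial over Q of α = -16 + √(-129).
m_α(x) = x^2 + 32x + 385

From α + 16 = √(-129), squaring gives (α + 16)^2 = -129, i.e. α^2 + 32α + 256 = -129, so α^2 + 32α + 385 = 0. The discriminant of x^2 + 32x + 385 is (32)^2 - 4·(385) = 1024 - 1540 = -516, and 4·(-129) is not a perfect square in Q since -129 is squarefree and ≠ 1. Hence x^2 + 32x + 385 is irreducible over Q and is the minimal polynomial of α.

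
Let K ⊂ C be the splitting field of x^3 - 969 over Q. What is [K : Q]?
[K : Q] = 6

The roots of x^3 - 969 are ∛969, ω∛969, ω^2∛969 where ω = e^(2πi/3) is a primitive cube root of unity, so K = Q(∛969, ω). Now [Q(∛969):Q] = 3 (since 969 is not a perfect cube, x^3 - 969 is irreducible) and [Q(ω):Q] = 2. Both 2 and 3 divide [K:Q], and [K:Q] ≤ 3·2 = 6, so [K:Q] = 6. (Equivalently: Q(∛969) ⊂ R but ω ∉ R, so [K : Q(∛969)] = 2.)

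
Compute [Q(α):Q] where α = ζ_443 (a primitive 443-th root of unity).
[Q(α):Q] = 442

The minimal polynomial of ζ_443 over Q is the 443-th cyclotomic polynomial Φ_443(x), which is irreducible over Q and has degree φ(443) = 442. Hence [Q(α):Q] = φ(443) = 442.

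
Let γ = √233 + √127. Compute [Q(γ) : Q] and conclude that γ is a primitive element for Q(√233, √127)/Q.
[Q(γ) : Q] = 4 (equivalently, Q(γ) = Q(√233, √127))

Obviously Q(γ) ⊆ Q(√233, √127), and [Q(√233, √127):Q] = 4 (since 233, 127 are distinct squarefree integers > 1 with 29591 not a perfect square). To show equality we compute the minimal polynomial of γ. From γ = √233 + √127: γ^2 = 233 + 2√(29591) + 127 = 360 + 2√(29591), so γ^2 - 360 = 2√(29591); squaring, (γ^2 - 360)^2 = 4·29591, i.e. γ^4 - 720γ^2 + 129600 - 118364 = 0, i.e. γ^4 - 720γ^2 + 11236 = 0. So γ is a root of x^4 - 720x^2 + 11236. This polynomial is irreducible over Q: it has no rational root (each ±√233 ± √127 is irrational), and any factorization into two quadratics over Q would force √(29591) ∈ Q (pairing opposite roots) or √233, √127 ∈ Q (other pairings), all impossible. Hence [Q(γ):Q] = 4 = [Q(√233, √127):Q], so Q(γ) = Q(√233, √127).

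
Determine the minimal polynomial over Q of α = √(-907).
m_α(x) = x^2 + 907

α satisfies α^2 + 907 = 0, so x^2 + 907 annihilates α. Since d = -907 is squarefree and ≠ 1, it is not a perfect square in Q, so x^2 + 907 has no rational root and is therefore irreducible over Q (a degree-2 polynomial over a field is irreducible iff it has no root). Hence m_α(x) = x^2 + 907.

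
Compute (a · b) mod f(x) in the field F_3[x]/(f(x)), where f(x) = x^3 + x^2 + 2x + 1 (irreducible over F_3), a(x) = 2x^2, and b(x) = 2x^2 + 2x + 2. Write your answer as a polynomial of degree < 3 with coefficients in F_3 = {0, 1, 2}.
a · b ≡ 2x^2 + 2x (mod f(x))

Multiply in F_3[x]: a(x)·b(x) = (2x^2)·(2x^2 + 2x + 2) = x^4 + x^3 + x^2. This has degree ≥ 3, so divide by f(x) over F_3: x^4 + x^3 + x^2 = (x)·(x^3 + x^2 + 2x + 1) + (2x^2 + 2x). Hence a·b ≡ 2x^2 + 2x (mod f). (F_3[x]/(f) is a field with 3^3 = 27 elements since f is irreducible of degree 3.)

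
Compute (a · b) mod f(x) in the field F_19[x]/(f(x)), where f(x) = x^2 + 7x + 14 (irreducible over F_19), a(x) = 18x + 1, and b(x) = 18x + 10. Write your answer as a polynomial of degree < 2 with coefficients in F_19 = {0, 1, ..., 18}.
a · b ≡ x + 15 (mod f(x))

Multiply in F_19[x]: a(x)·b(x) = (18x + 1)·(18x + 10) = x^2 + 8x + 10. This has degree ≥ 2, so divide by f(x) over F_19: x^2 + 8x + 10 = (1)·(x^2 + 7x + 14) + (x + 15). Hence a·b ≡ x + 15 (mod f). (F_19[x]/(f) is a field with 19^2 = 361 elements since f is irreducible of degree 2.)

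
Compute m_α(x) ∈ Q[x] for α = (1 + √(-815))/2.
m_α(x) = x^2 - x + 204

From 2α - 1 = √(-815), squaring gives (2α - 1)^2 = -815, i.e. 4α^2 - 4α + 1 = -815, so α^2 - α + (1 + 815)/4 = 0. Since -815 ≡ 1 (mod 4), (1 + 815)/4 = 204 ∈ Z. The polynomial x^2 - x + 204 has discriminant 1 - 4·(204) = -815, which is not a perfect square in Q (d = -815 is squarefree and ≠ 1), so x^2 - x + 204 is irreducible over Q. It is the minimal polynomial of α.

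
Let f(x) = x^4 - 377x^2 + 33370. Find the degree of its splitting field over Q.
[K : Q] = 4

Solving the quadratic in x^2: x^2 = (377 ± √(377^2 - 4·33370))/2 = (377 ± √8649)/2 = (377 ± 93)/2, giving x^2 = 235 or x^2 = 142. So f(x) = (x^2 - 235)(x^2 - 142) and the roots of f are ±√235, ±√142. Hence the splitting field is K = Q(√235, √142). Since 235 and 142 are distinct squarefree integers > 1, their product 33370 is not a perfect square, so √142 ∉ Q(√235). By the tower law [K:Q] = [Q(√235,√142):Q(√235)] · [Q(√235):Q] = 2 · 2 = 4.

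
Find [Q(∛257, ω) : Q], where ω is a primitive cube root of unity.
[Q(∛257, ω) : Q] = 6

[Q(∛257):Q] = 3 (min poly x^3 - 257, irreducible since 257 is not a perfect cube). [Q(ω):Q] = 2 (min poly x^2 + x + 1). Since Q(∛257) ⊂ R and ω ∉ R, we have ω ∉ Q(∛257), so x^2 + x + 1 remains irreducible over Q(∛257) and [Q(∛257, ω) : Q(∛257)] = 2. By the tower law, [Q(∛257, ω) : Q] = 3 · 2 = 6. (In fact Q(∛257, ω) is the splitting field of x^3 - 257 over Q.)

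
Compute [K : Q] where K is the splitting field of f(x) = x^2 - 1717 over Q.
[K : Q] = 2

f(x) = x^2 - 1717 factors as (x - √1717)(x + √1717). The splitting field is K = Q(√1717). Since 1717 is squarefree and > 1, it is not a perfect square, so x^2 - 1717 is irreducible over Q and [Q(√1717) : Q] = 2. Hence [K : Q] = 2.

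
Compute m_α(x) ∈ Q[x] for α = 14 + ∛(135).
m_α(x) = x^3 - 42x^2 + 588x - 2879

Set β = α - 14 = ∛(135), so β^3 = 135. Then (α - 14)^3 - 135 = 0, i.e. α is a root of g(x) = (x - 14)^3 - 135 = x^3 - 42x^2 + 588x - 2879. Since g(x) = h(x - 14) where h(x) = x^3 - 135, and h is irreducible over Q (because 135 is not a perfect cube, so h has no rational root, and a monic cubic with no rational root is irreducible), g is also irreducible (irreducibility is preserved under the substitution x → x - 14). Hence m_α(x) = x^3 - 42x^2 + 588x - 2879.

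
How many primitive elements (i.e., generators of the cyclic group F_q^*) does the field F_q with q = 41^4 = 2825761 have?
There are φ(2825760) = 623616 primitive elements

F_q^* is cyclic of order q - 1 = 2825760. A cyclic group of order m has exactly φ(m) generators. Here m = 2825760 = 2^5 · 3 · 5 · 7 · 29^2, so the number of primitive elements is φ(2825760) = 623616.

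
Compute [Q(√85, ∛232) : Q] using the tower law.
[Q(√85, ∛232) : Q] = 6

Let L = Q(√85, ∛232). Since Q(√85) ⊂ L and [Q(√85):Q] = 2, the tower law gives 2 | [L:Q]. Likewise Q(∛232) ⊂ L with [Q(∛232):Q] = 3 (because 232 is not a perfect cube), so 3 | [L:Q]. As gcd(2,3) = 1, [L:Q] is divisible by 6. Conversely L is generated over Q by √85 and ∛232, so [L:Q] ≤ 2·3 = 6. Therefore [Q(√85, ∛232) : Q] = 6.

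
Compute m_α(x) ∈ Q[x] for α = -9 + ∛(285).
m_α(x) = x^3 + 27x^2 + 243x + 444

Set β = α + 9 = ∛(285), so β^3 = 285. Then (α + 9)^3 - 285 = 0, i.e. α is a root of g(x) = (x + 9)^3 - 285 = x^3 + 27x^2 + 243x + 444. Since g(x) = h(x + 9) where h(x) = x^3 - 285, and h is irreducible over Q (because 285 is not a perfect cube, so h has no rational root, and a monic cubic with no rational root is irreducible), g is also irreducible (irreducibility is preserved under the substitution x → x + 9). Hence m_α(x) = x^3 + 27x^2 + 243x + 444.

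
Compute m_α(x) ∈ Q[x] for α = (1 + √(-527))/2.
m_α(x) = x^2 - x + 132

From 2α - 1 = √(-527), squaring gives (2α - 1)^2 = -527, i.e. 4α^2 - 4α + 1 = -527, so α^2 - α + (1 + 527)/4 = 0. Since -527 ≡ 1 (mod 4), (1 + 527)/4 = 132 ∈ Z. The polynomial x^2 - x + 132 has discriminant 1 - 4·(132) = -527, which is not a perfect square in Q (d = -527 is squarefree and ≠ 1), so x^2 - x + 132 is irreducible over Q. It is the minimal polynomial of α.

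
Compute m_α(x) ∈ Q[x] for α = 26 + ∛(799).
m_α(x) = x^3 - 78x^2 + 2028x - 18375

Set β = α - 26 = ∛(799), so β^3 = 799. Then (α - 26)^3 - 799 = 0, i.e. α is a root of g(x) = (x - 26)^3 - 799 = x^3 - 78x^2 + 2028x - 18375. Since g(x) = h(x - 26) where h(x) = x^3 - 799, and h is irreducible over Q (because 799 is not a perfect cube, so h has no rational root, and a monic cubic with no rational root is irreducible), g is also irreducible (irreducibility is preserved under the substitution x → x - 26). Hence m_α(x) = x^3 - 78x^2 + 2028x - 18375.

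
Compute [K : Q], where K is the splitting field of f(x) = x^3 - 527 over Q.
[K : Q] = 6

The roots of x^3 - 527 are ∛527, ω∛527, ω^2∛527 where ω = e^(2πi/3) is a primitive cube root of unity, so K = Q(∛527, ω). Now [Q(∛527):Q] = 3 (since 527 is not a perfect cube, x^3 - 527 is irreducible) and [Q(ω):Q] = 2. Both 2 and 3 divide [K:Q], and [K:Q] ≤ 3·2 = 6, so [K:Q] = 6. (Equivalently: Q(∛527) ⊂ R but ω ∉ R, so [K : Q(∛527)] = 2.)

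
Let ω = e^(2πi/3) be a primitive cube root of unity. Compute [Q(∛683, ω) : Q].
[Q(∛683, ω) : Q] = 6

[Q(∛683):Q] = 3 (min poly x^3 - 683, irreducible since 683 is not a perfect cube). [Q(ω):Q] = 2 (min poly x^2 + x + 1). Since Q(∛683) ⊂ R and ω ∉ R, we have ω ∉ Q(∛683), so x^2 + x + 1 remains irreducible over Q(∛683) and [Q(∛683, ω) : Q(∛683)] = 2. By the tower law, [Q(∛683, ω) : Q] = 3 · 2 = 6. (In fact Q(∛683, ω) is the splitting field of x^3 - 683 over Q.)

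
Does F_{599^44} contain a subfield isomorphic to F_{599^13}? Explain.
No: F_{599^13} is not a subfield of F_{599^44}

F_{p^m} embeds in F_{p^n} iff m | n. Here 13 ∤ 44 (since 44 = 3·13 + 5 with remainder 5 ≠ 0), so F_{599^13} is not a subfield of F_{599^44}. Equivalently: if it were, the tower law would give 13 = [F_{599^13}:F_599] dividing [F_{599^44}:F_599] = 44, contradiction.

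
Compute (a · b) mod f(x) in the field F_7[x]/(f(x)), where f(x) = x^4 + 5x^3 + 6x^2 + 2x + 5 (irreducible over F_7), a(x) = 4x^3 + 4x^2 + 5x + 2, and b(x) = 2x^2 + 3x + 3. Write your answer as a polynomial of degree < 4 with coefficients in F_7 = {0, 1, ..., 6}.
a · b ≡ 2x^3 + 2x^2 + 1 (mod f(x))

Multiply in F_7[x]: a(x)·b(x) = (4x^3 + 4x^2 + 5x + 2)·(2x^2 + 3x + 3) = x^5 + 6x^4 + 6x^3 + 3x^2 + 6. This has degree ≥ 4, so divide by f(x) over F_7: x^5 + 6x^4 + 6x^3 + 3x^2 + 6 = (x + 1)·(x^4 + 5x^3 + 6x^2 + 2x + 5) + (2x^3 + 2x^2 + 1). Hence a·b ≡ 2x^3 + 2x^2 + 1 (mod f). (F_7[x]/(f) is a field with 7^4 = 2401 elements since f is irreducible of degree 4.)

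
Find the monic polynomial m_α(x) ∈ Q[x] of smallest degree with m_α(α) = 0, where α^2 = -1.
m_α(x) = x^2 + 1

α satisfies α^2 + 1 = 0, so x^2 + 1 annihilates α. Since d = -1 is squarefree and ≠ 1, it is not a perfect square in Q, so x^2 + 1 has no rational root and is therefore irreducible over Q (a degree-2 polynomial over a field is irreducible iff it has no root). Hence m_α(x) = x^2 + 1.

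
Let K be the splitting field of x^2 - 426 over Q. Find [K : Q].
[K : Q] = 2

f(x) = x^2 - 426 factors as (x - √426)(x + √426). The splitting field is K = Q(√426). Since 426 is squarefree and > 1, it is not a perfect square, so x^2 - 426 is irreducible over Q and [Q(√426) : Q] = 2. Hence [K : Q] = 2.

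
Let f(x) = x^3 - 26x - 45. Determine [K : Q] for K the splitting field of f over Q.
[K : Q] = 6

By the rational root test, any rational root of the monic integer polynomial f(x) = x^3 - 26x - 45 must be an integer dividing the constant term -45, i.e. one of ±{1, 3, 5, 9, 15, 45}. Evaluating: f(1) = -70, f(-1) = -20, f(3) = -96, f(-3) = 6, f(5) = -50, f(-5) = -40, f(9) = 450, f(-9) = -540, f(15) = 2940, f(-15) = -3030, f(45) = 89910, f(-45) = -90000; none is 0, so f has no rational root and is therefore irreducible over Q (a cubic with no linear factor over a field is irreducible). For an irreducible cubic, the Galois group is A_3 or S_3 according as the discriminant disc(f) = -4a^3 - 27b^2 = -4·(-26)^3 - 27·(-45)^2 = 15629 is or is not a square in Q. Here disc(f) = 15629 is not a perfect square in Q, so the Galois group of f over Q is not contained in A_3 and must be all of S_3. The splitting field has degree |S_3| = 6 over Q, so [K : Q] = 6.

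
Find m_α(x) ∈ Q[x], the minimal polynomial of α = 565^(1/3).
m_α(x) = x^3 - 565

α satisfies α^3 = 565, so x^3 - 565 annihilates α. By the rational root test, a rational root p/q (in lowest terms) of x^3 - 565 would satisfy p^3 = 565 q^3, forcing q = 1 and p^3 = 565; but 565 is not a perfect cube, contradiction. A monic cubic over Q with no rational root is irreducible (any nontrivial factorization would include a linear factor). Hence x^3 - 565 is the minimal polynomial of α, and in particular [Q(α):Q] = 3.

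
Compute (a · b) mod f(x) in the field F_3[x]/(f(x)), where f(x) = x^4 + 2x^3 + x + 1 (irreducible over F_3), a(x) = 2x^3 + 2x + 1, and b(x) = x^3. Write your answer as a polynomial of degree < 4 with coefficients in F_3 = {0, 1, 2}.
a · b ≡ 2x^2 + 2 (mod f(x))

Multiply in F_3[x]: a(x)·b(x) = (2x^3 + 2x + 1)·(x^3) = 2x^6 + 2x^4 + x^3. This has degree ≥ 4, so divide by f(x) over F_3: 2x^6 + 2x^4 + x^3 = (2x^2 + 2x + 1)·(x^4 + 2x^3 + x + 1) + (2x^2 + 2). Hence a·b ≡ 2x^2 + 2 (mod f). (F_3[x]/(f) is a field with 3^4 = 81 elements since f is irreducible of degree 4.)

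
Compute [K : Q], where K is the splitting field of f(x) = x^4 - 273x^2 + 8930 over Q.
[K : Q] = 4

Solving the quadratic in x^2: x^2 = (273 ± √(273^2 - 4·8930))/2 = (273 ± √38809)/2 = (273 ± 197)/2, giving x^2 = 38 or x^2 = 235. So f(x) = (x^2 - 38)(x^2 - 235) and the roots of f are ±√38, ±√235. Hence the splitting field is K = Q(√38, √235). Since 38 and 235 are distinct squarefree integers > 1, their product 8930 is not a perfect square, so √235 ∉ Q(√38). By the tower law [K:Q] = [Q(√38,√235):Q(√38)] · [Q(√38):Q] = 2 · 2 = 4.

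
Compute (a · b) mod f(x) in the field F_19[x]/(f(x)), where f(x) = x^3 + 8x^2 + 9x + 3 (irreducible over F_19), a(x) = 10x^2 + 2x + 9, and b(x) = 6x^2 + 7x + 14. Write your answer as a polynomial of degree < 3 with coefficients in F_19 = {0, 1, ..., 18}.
a · b ≡ 2x^2 + 16x + 9 (mod f(x))

Multiply in F_19[x]: a(x)·b(x) = (10x^2 + 2x + 9)·(6x^2 + 7x + 14) = 3x^4 + 6x^3 + 18x^2 + 15x + 12. This has degree ≥ 3, so divide by f(x) over F_19: 3x^4 + 6x^3 + 18x^2 + 15x + 12 = (3x + 1)·(x^3 + 8x^2 + 9x + 3) + (2x^2 + 16x + 9). Hence a·b ≡ 2x^2 + 16x + 9 (mod f). (F_19[x]/(f) is a field with 19^3 = 6859 elements since f is irreducible of degree 3.)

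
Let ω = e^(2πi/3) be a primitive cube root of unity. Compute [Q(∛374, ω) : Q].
[Q(∛374, ω) : Q] = 6

[Q(∛374):Q] = 3 (min poly x^3 - 374, irreducible since 374 is not a perfect cube). [Q(ω):Q] = 2 (min poly x^2 + x + 1). Since Q(∛374) ⊂ R and ω ∉ R, we have ω ∉ Q(∛374), so x^2 + x + 1 remains irreducible over Q(∛374) and [Q(∛374, ω) : Q(∛374)] = 2. By the tower law, [Q(∛374, ω) : Q] = 3 · 2 = 6. (In fact Q(∛374, ω) is the splitting field of x^3 - 374 over Q.)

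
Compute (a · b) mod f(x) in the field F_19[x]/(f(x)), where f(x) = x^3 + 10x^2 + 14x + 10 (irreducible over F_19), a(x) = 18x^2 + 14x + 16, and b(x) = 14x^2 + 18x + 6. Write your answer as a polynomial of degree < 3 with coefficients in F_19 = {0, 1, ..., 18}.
a · b ≡ 13x^2 + 12x + 13 (mod f(x))

Multiply in F_19[x]: a(x)·b(x) = (18x^2 + 14x + 16)·(14x^2 + 18x + 6) = 5x^4 + 7x^3 + 14x^2 + 11x + 1. This has degree ≥ 3, so divide by f(x) over F_19: 5x^4 + 7x^3 + 14x^2 + 11x + 1 = (5x + 14)·(x^3 + 10x^2 + 14x + 10) + (13x^2 + 12x + 13). Hence a·b ≡ 13x^2 + 12x + 13 (mod f). (F_19[x]/(f) is a field with 19^3 = 6859 elements since f is irreducible of degree 3.)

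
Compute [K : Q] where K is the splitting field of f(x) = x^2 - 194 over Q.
[K : Q] = 2

f(x) = x^2 - 194 factors as (x - √194)(x + √194). The splitting field is K = Q(√194). Since 194 is squarefree and > 1, it is not a perfect square, so x^2 - 194 is irreducible over Q and [Q(√194) : Q] = 2. Hence [K : Q] = 2.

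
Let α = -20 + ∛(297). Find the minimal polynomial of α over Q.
m_α(x) = x^3 + 60x^2 + 1200x + 7703

Set β = α + 20 = ∛(297), so β^3 = 297. Then (α + 20)^3 - 297 = 0, i.e. α is a root of g(x) = (x + 20)^3 - 297 = x^3 + 60x^2 + 1200x + 7703. Since g(x) = h(x + 20) where h(x) = x^3 - 297, and h is irreducible over Q (because 297 is not a perfect cube, so h has no rational root, and a monic cubic with no rational root is irreducible), g is also irreducible (irreducibility is preserved under the substitution x → x + 20). Hence m_α(x) = x^3 + 60x^2 + 1200x + 7703.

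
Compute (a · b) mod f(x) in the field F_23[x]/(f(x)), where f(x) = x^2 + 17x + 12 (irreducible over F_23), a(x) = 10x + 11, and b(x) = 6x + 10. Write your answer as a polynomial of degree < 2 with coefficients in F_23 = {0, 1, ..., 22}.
a · b ≡ 20x + 11 (mod f(x))

Multiply in F_23[x]: a(x)·b(x) = (10x + 11)·(6x + 10) = 14x^2 + 5x + 18. This has degree ≥ 2, so divide by f(x) over F_23: 14x^2 + 5x + 18 = (14)·(x^2 + 17x + 12) + (20x + 11). Hence a·b ≡ 20x + 11 (mod f). (F_23[x]/(f) is a field with 23^2 = 529 elements since f is irreducible of degree 2.)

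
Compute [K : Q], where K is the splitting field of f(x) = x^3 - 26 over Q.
[K : Q] = 6

The roots of x^3 - 26 are ∛26, ω∛26, ω^2∛26 where ω = e^(2πi/3) is a primitive cube root of unity, so K = Q(∛26, ω). Now [Q(∛26):Q] = 3 (since 26 is not a perfect cube, x^3 - 26 is irreducible) and [Q(ω):Q] = 2. Both 2 and 3 divide [K:Q], and [K:Q] ≤ 3·2 = 6, so [K:Q] = 6. (Equivalently: Q(∛26) ⊂ R but ω ∉ R, so [K : Q(∛26)] = 2.)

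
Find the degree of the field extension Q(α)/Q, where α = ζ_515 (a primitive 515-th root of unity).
[Q(α):Q] = 408

The minimal polynomial of ζ_515 over Q is the 515-th cyclotomic polynomial Φ_515(x), which is irreducible over Q and has degree φ(515) = 408. Hence [Q(α):Q] = φ(515) = 408.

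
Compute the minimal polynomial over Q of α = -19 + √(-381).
m_α(x) = x^2 + 38x + 742

From α + 19 = √(-381), squaring gives (α + 19)^2 = -381, i.e. α^2 + 38α + 361 = -381, so α^2 + 38α + 742 = 0. The discriminant of x^2 + 38x + 742 is (38)^2 - 4·(742) = 1444 - 2968 = -1524, and 4·(-381) is not a perfect square in Q since -381 is squarefree and ≠ 1. Hence x^2 + 38x + 742 is irreducible over Q and is the minimal polynomial of α.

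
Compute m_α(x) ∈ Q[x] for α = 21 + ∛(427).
m_α(x) = x^3 - 63x^2 + 1323x - 9688

Set β = α - 21 = ∛(427), so β^3 = 427. Then (α - 21)^3 - 427 = 0, i.e. α is a root of g(x) = (x - 21)^3 - 427 = x^3 - 63x^2 + 1323x - 9688. Since g(x) = h(x - 21) where h(x) = x^3 - 427, and h is irreducible over Q (because 427 is not a perfect cube, so h has no rational root, and a monic cubic with no rational root is irreducible), g is also irreducible (irreducibility is preserved under the substitution x → x - 21). Hence m_α(x) = x^3 - 63x^2 + 1323x - 9688.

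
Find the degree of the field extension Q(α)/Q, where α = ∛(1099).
[Q(α):Q] = 3

The minimal polynomial of α is x^3 - 1099, irreducible over Q since 1099 is not a perfect cube (so x^3 - 1099 has no rational root). Hence [Q(α):Q] = deg(m_α) = 3.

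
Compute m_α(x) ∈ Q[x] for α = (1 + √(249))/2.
m_α(x) = x^2 - x - 62

From 2α - 1 = √(249), squaring gives (2α - 1)^2 = 249, i.e. 4α^2 - 4α + 1 = 249, so α^2 - α + (1 - 249)/4 = 0. Since 249 ≡ 1 (mod 4), (1 - 249)/4 = -62 ∈ Z. The polynomial x^2 - x - 62 has discriminant 1 - 4·(-62) = 249, which is not a perfect square in Q (d = 249 is squarefree and ≠ 1), so x^2 - x - 62 is irreducible over Q. It is the minimal polynomial of α.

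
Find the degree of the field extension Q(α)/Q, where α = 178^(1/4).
[Q(α):Q] = 4

α is a root of x^4 - 178. By Eisenstein's criterion at the prime p = 2 (which divides the constant term 178 but p^2 = 4 does not, since 178 is squarefree), x^4 - 178 is irreducible over Q. Hence [Q(α):Q] = 4.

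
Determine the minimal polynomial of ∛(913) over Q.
m_α(x) = x^3 - 913

α satisfies α^3 = 913, so x^3 - 913 annihilates α. By the rational root test, a rational root p/q (in lowest terms) of x^3 - 913 would satisfy p^3 = 913 q^3, forcing q = 1 and p^3 = 913; but 913 is not a perfect cube, contradiction. A monic cubic over Q with no rational root is irreducible (any nontrivial factorization would include a linear factor). Hence x^3 - 913 is the minimal polynomial of α, and in particular [Q(α):Q] = 3.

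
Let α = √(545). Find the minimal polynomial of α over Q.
m_α(x) = x^2 - 545

α satisfies α^2 - 545 = 0, so x^2 - 545 annihilates α. Since d = 545 is squarefree and ≠ 1, it is not a perfect square in Q, so x^2 - 545 has no rational root and is therefore irreducible over Q (a degree-2 polynomial over a field is irreducible iff it has no root). Hence m_α(x) = x^2 - 545.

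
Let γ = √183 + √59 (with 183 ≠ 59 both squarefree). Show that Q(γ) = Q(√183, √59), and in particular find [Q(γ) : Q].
[Q(γ) : Q] = 4 (equivalently, Q(γ) = Q(√183, √59))

Obviously Q(γ) ⊆ Q(√183, √59), and [Q(√183, √59):Q] = 4 (since 183, 59 are distinct squarefree integers > 1 with 10797 not a perfect square). To show equality we compute the minimal polynomial of γ. From γ = √183 + √59: γ^2 = 183 + 2√(10797) + 59 = 242 + 2√(10797), so γ^2 - 242 = 2√(10797); squaring, (γ^2 - 242)^2 = 4·10797, i.e. γ^4 - 484γ^2 + 58564 - 43188 = 0, i.e. γ^4 - 484γ^2 + 15376 = 0. So γ is a root of x^4 - 484x^2 + 15376. This polynomial is irreducible over Q: it has no rational root (each ±√183 ± √59 is irrational), and any factorization into two quadratics over Q would force √(10797) ∈ Q (pairing opposite roots) or √183, √59 ∈ Q (other pairings), all impossible. Hence [Q(γ):Q] = 4 = [Q(√183, √59):Q], so Q(γ) = Q(√183, √59).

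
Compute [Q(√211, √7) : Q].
[Q(√211, √7) : Q] = 4

[Q(√211):Q] = 2 (min poly x^2 - 211, irreducible since 211 is squarefree > 1). For the top step, suppose √7 ∈ Q(√211), say √7 = c + d√211 with c, d ∈ Q. Squaring: 7 = c^2 + 211d^2 + 2cd√211. Since √211 ∉ Q this forces 2cd = 0. If d = 0 then √7 = c ∈ Q, contradicting 7 squarefree > 1. If c = 0 then 7 = 211d^2, so 211·7 = (211d)^2 is a perfect square in Q — but 211·7 = 1477 is not a perfect square (since 211 and 7 are distinct squarefree integers). Contradiction. Hence √7 ∉ Q(√211), so x^2 - 7 stays irreducible over Q(√211) and [Q(√211, √7) : Q(√211)] = 2. By the tower law, [Q(√211, √7) : Q] = 2 · 2 = 4.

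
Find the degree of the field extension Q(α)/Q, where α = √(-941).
[Q(α):Q] = 2

[Q(α):Q] equals the degree of the minimal polynomial of α. Here α^2 = -941 and x^2 + 941 is irreducible (d = -941 is squarefree, ≠ 1, hence not a square), so deg(m_α) = 2. Thus [Q(α):Q] = 2.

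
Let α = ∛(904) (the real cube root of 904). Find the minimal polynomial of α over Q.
m_α(x) = x^3 - 904

α satisfies α^3 = 904, so x^3 - 904 annihilates α. By the rational root test, a rational root p/q (in lowest terms) of x^3 - 904 would satisfy p^3 = 904 q^3, forcing q = 1 and p^3 = 904; but 904 is not a perfect cube, contradiction. A monic cubic over Q with no rational root is irreducible (any nontrivial factorization would include a linear factor). Hence x^3 - 904 is the minimal polynomial of α, and in particular [Q(α):Q] = 3.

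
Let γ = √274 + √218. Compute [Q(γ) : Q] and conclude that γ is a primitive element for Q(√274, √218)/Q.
[Q(γ) : Q] = 4 (equivalently, Q(γ) = Q(√274, √218))

Obviously Q(γ) ⊆ Q(√274, √218), and [Q(√274, √218):Q] = 4 (since 274, 218 are distinct squarefree integers > 1 with 59732 not a perfect square). To show equality we compute the minimal polynomial of γ. From γ = √274 + √218: γ^2 = 274 + 2√(59732) + 218 = 492 + 2√(59732), so γ^2 - 492 = 2√(59732); squaring, (γ^2 - 492)^2 = 4·59732, i.e. γ^4 - 984γ^2 + 242064 - 238928 = 0, i.e. γ^4 - 984γ^2 + 3136 = 0. So γ is a root of x^4 - 984x^2 + 3136. This polynomial is irreducible over Q: it has no rational root (each ±√274 ± √218 is irrational), and any factorization into two quadratics over Q would force √(59732) ∈ Q (pairing opposite roots) or √274, √218 ∈ Q (other pairings), all impossible. Hence [Q(γ):Q] = 4 = [Q(√274, √218):Q], so Q(γ) = Q(√274, √218).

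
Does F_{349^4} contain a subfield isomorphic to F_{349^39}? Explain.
No: F_{349^39} is not a subfield of F_{349^4}

F_{p^m} embeds in F_{p^n} iff m | n. Here 39 ∤ 4 (since 4 = 0·39 + 4 with remainder 4 ≠ 0), so F_{349^39} is not a subfield of F_{349^4}. Equivalently: if it were, the tower law would give 39 = [F_{349^39}:F_349] dividing [F_{349^4}:F_349] = 4, contradiction.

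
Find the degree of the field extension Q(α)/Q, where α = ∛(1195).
[Q(α):Q] = 3

The minimal polynomial of α is x^3 - 1195, irreducible over Q since 1195 is not a perfect cube (so x^3 - 1195 has no rational root). Hence [Q(α):Q] = deg(m_α) = 3.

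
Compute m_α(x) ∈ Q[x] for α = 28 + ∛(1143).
m_α(x) = x^3 - 84x^2 + 2352x - 23095

Set β = α - 28 = ∛(1143), so β^3 = 1143. Then (α - 28)^3 - 1143 = 0, i.e. α is a root of g(x) = (x - 28)^3 - 1143 = x^3 - 84x^2 + 2352x - 23095. Since g(x) = h(x - 28) where h(x) = x^3 - 1143, and h is irreducible over Q (because 1143 is not a perfect cube, so h has no rational root, and a monic cubic with no rational root is irreducible), g is also irreducible (irreducibility is preserved under the substitution x → x - 28). Hence m_α(x) = x^3 - 84x^2 + 2352x - 23095.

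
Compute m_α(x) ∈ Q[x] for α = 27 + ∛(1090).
m_α(x) = x^3 - 81x^2 + 2187x - 20773

Set β = α - 27 = ∛(1090), so β^3 = 1090. Then (α - 27)^3 - 1090 = 0, i.e. α is a root of g(x) = (x - 27)^3 - 1090 = x^3 - 81x^2 + 2187x - 20773. Since g(x) = h(x - 27) where h(x) = x^3 - 1090, and h is irreducible over Q (because 1090 is not a perfect cube, so h has no rational root, and a monic cubic with no rational root is irreducible), g is also irreducible (irreducibility is preserved under the substitution x → x - 27). Hence m_α(x) = x^3 - 81x^2 + 2187x - 20773.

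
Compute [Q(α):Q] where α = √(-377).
[Q(α):Q] = 2

[Q(α):Q] equals the degree of the minimal polynomial of α. Here α^2 = -377 and x^2 + 377 is irreducible (d = -377 is squarefree, ≠ 1, hence not a square), so deg(m_α) = 2. Thus [Q(α):Q] = 2.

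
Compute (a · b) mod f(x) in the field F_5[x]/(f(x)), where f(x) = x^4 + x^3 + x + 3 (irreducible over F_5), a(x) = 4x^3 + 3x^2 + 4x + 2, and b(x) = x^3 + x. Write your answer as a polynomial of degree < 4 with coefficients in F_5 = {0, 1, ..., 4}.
a · b ≡ 2x^3 + 3x^2 + x + 3 (mod f(x))

Multiply in F_5[x]: a(x)·b(x) = (4x^3 + 3x^2 + 4x + 2)·(x^3 + x) = 4x^6 + 3x^5 + 3x^4 + 4x^2 + 2x. This has degree ≥ 4, so divide by f(x) over F_5: 4x^6 + 3x^5 + 3x^4 + 4x^2 + 2x = (4x^2 + 4x + 4)·(x^4 + x^3 + x + 3) + (2x^3 + 3x^2 + x + 3). Hence a·b ≡ 2x^3 + 3x^2 + x + 3 (mod f). (F_5[x]/(f) is a field with 5^4 = 625 elements since f is irreducible of degree 4.)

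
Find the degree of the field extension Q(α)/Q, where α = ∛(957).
[Q(α):Q] = 3

The minimal polynomial of α is x^3 - 957, irreducible over Q since 957 is not a perfect cube (so x^3 - 957 has no rational root). Hence [Q(α):Q] = deg(m_α) = 3.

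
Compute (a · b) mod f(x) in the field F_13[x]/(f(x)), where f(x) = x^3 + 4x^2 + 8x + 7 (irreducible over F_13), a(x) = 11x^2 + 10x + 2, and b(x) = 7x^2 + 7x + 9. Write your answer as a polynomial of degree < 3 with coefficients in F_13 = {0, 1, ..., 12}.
a · b ≡ 3x^2 + 8x + 1 (mod f(x))

Multiply in F_13[x]: a(x)·b(x) = (11x^2 + 10x + 2)·(7x^2 + 7x + 9) = 12x^4 + 4x^3 + x^2 + 5. This has degree ≥ 3, so divide by f(x) over F_13: 12x^4 + 4x^3 + x^2 + 5 = (12x + 8)·(x^3 + 4x^2 + 8x + 7) + (3x^2 + 8x + 1). Hence a·b ≡ 3x^2 + 8x + 1 (mod f). (F_13[x]/(f) is a field with 13^3 = 2197 elements since f is irreducible of degree 3.)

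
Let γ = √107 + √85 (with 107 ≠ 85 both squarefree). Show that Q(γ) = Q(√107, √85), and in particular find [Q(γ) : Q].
[Q(γ) : Q] = 4 (equivalently, Q(γ) = Q(√107, √85))

Obviously Q(γ) ⊆ Q(√107, √85), and [Q(√107, √85):Q] = 4 (since 107, 85 are distinct squarefree integers > 1 with 9095 not a perfect square). To show equality we compute the minimal polynomial of γ. From γ = √107 + √85: γ^2 = 107 + 2√(9095) + 85 = 192 + 2√(9095), so γ^2 - 192 = 2√(9095); squaring, (γ^2 - 192)^2 = 4·9095, i.e. γ^4 - 384γ^2 + 36864 - 36380 = 0, i.e. γ^4 - 384γ^2 + 484 = 0. So γ is a root of x^4 - 384x^2 + 484. This polynomial is irreducible over Q: it has no rational root (each ±√107 ± √85 is irrational), and any factorization into two quadratics over Q would force √(9095) ∈ Q (pairing opposite roots) or √107, √85 ∈ Q (other pairings), all impossible. Hence [Q(γ):Q] = 4 = [Q(√107, √85):Q], so Q(γ) = Q(√107, √85).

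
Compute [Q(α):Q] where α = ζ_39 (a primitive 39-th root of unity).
[Q(α):Q] = 24

The minimal polynomial of ζ_39 over Q is the 39-th cyclotomic polynomial Φ_39(x), which is irreducible over Q and has degree φ(39) = 24. Hence [Q(α):Q] = φ(39) = 24.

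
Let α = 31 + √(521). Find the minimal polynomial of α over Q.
m_α(x) = x^2 - 62x + 440

From α - 31 = √(521), squaring gives (α - 31)^2 = 521, i.e. α^2 - 62α + 961 = 521, so α^2 - 62α + 440 = 0. The discriminant of x^2 - 62x + 440 is (-62)^2 - 4·(440) = 3844 - 1760 = 2084, and 4·(521) is not a perfect square in Q since 521 is squarefree and ≠ 1. Hence x^2 - 62x + 440 is irreducible over Q and is the minimal polynomial of α.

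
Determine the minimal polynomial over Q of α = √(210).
m_α(x) = x^2 - 210

α satisfies α^2 - 210 = 0, so x^2 - 210 annihilates α. Since d = 210 is squarefree and ≠ 1, it is not a perfect square in Q, so x^2 - 210 has no rational root and is therefore irreducible over Q (a degree-2 polynomial over a field is irreducible iff it has no root). Hence m_α(x) = x^2 - 210.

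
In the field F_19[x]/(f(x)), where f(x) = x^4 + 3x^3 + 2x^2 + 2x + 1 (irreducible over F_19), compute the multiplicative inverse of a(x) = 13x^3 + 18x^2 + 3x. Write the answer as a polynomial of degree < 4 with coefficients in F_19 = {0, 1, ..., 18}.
a(x)^(-1) ≡ 8x^3 + 5x^2 + 17x + 3 (mod f(x))

Since f is irreducible over F_19, F_19[x]/(f) is a field and a(x) ≠ 0 has an inverse. Apply the extended Euclidean algorithm to f(x) and a(x) in F_19[x]: f(x) = (3x + 18)·a(x) + (11x^2 + 5x + 1);  a(x) = (15x)·(11x^2 + 5x + 1) + (7x);  (11x^2 + 5x + 1) = (7x + 17)·(7x) + (1). The last nonzero remainder is the constant 1 = gcd(f, a) in F_19. Back-substituting through the division chain expresses 1 = s(x)·a(x) + t(x)·f(x) with s(x) ≡ 8x^3 + 5x^2 + 17x + 3 (mod f), so a(x)^(-1) ≡ s(x) = 8x^3 + 5x^2 + 17x + 3 (mod f). Check: (13x^3 + 18x^2 + 3x)·(8x^3 + 5x^2 + 17x + 3) = 9x^6 + 12x^4 + 18x^3 + 10x^2 + 9x ≡ 1 (mod x^4 + 3x^3 + 2x^2 + 2x + 1).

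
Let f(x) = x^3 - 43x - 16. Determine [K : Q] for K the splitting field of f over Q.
[K : Q] = 6

By the rational root test, any rational root of the monic integer polynomial f(x) = x^3 - 43x - 16 must be an integer dividing the constant term -16, i.e. one of ±{1, 2, 4, 8, 16}. Evaluating: f(1) = -58, f(-1) = 26, f(2) = -94, f(-2) = 62, f(4) = -124, f(-4) = 92, f(8) = 152, f(-8) = -184, f(16) = 3392, f(-16) = -3424; none is 0, so f has no rational root and is therefore irreducible over Q (a cubic with no linear factor over a field is irreducible). For an irreducible cubic, the Galois group is A_3 or S_3 according as the discriminant disc(f) = -4a^3 - 27b^2 = -4·(-43)^3 - 27·(-16)^2 = 311116 is or is not a square in Q. Here disc(f) = 311116 is not a perfect square in Q, so the Galois group of f over Q is not contained in A_3 and must be all of S_3. The splitting field has degree |S_3| = 6 over Q, so [K : Q] = 6.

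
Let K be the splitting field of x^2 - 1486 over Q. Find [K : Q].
[K : Q] = 2

f(x) = x^2 - 1486 factors as (x - √1486)(x + √1486). The splitting field is K = Q(√1486). Since 1486 is squarefree and > 1, it is not a perfect square, so x^2 - 1486 is irreducible over Q and [Q(√1486) : Q] = 2. Hence [K : Q] = 2.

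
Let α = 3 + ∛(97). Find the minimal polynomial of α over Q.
m_α(x) = x^3 - 9x^2 + 27x - 124

Set β = α - 3 = ∛(97), so β^3 = 97. Then (α - 3)^3 - 97 = 0, i.e. α is a root of g(x) = (x - 3)^3 - 97 = x^3 - 9x^2 + 27x - 124. Since g(x) = h(x - 3) where h(x) = x^3 - 97, and h is irreducible over Q (because 97 is not a perfect cube, so h has no rational root, and a monic cubic with no rational root is irreducible), g is also irreducible (irreducibility is preserved under the substitution x → x - 3). Hence m_α(x) = x^3 - 9x^2 + 27x - 124.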